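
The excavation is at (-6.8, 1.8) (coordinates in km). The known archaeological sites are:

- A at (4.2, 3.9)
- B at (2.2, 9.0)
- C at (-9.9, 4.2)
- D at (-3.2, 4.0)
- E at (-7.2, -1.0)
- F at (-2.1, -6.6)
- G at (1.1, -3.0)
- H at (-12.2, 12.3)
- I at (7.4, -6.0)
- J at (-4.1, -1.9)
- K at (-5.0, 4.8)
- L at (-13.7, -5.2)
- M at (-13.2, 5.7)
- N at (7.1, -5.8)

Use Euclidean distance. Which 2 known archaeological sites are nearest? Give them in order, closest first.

E, K

Distances from (-6.8, 1.8):
A: √((11.0)² + (2.1)²) = √(121.000 + 4.410) = 11.2 km
B: √((9.0)² + (7.2)²) = √(81.000 + 51.840) = 11.5 km
C: √((-3.1)² + (2.4)²) = √(9.610 + 5.760) = 3.9 km
D: √((3.6)² + (2.2)²) = √(12.960 + 4.840) = 4.2 km
E: √((-0.4)² + (-2.8)²) = √(0.160 + 7.840) = 2.8 km
F: √((4.7)² + (-8.4)²) = √(22.090 + 70.560) = 9.6 km
G: √((7.9)² + (-4.8)²) = √(62.410 + 23.040) = 9.2 km
H: √((-5.4)² + (10.5)²) = √(29.160 + 110.250) = 11.8 km
I: √((14.2)² + (-7.8)²) = √(201.640 + 60.840) = 16.2 km
J: √((2.7)² + (-3.7)²) = √(7.290 + 13.690) = 4.6 km
K: √((1.8)² + (3.0)²) = √(3.240 + 9.000) = 3.5 km
L: √((-6.9)² + (-7.0)²) = √(47.610 + 49.000) = 9.8 km
M: √((-6.4)² + (3.9)²) = √(40.960 + 15.210) = 7.5 km
N: √((13.9)² + (-7.6)²) = √(193.210 + 57.760) = 15.8 km
Sorted: E (2.8 km) < K (3.5 km) < C (3.9 km) < D (4.2 km) < …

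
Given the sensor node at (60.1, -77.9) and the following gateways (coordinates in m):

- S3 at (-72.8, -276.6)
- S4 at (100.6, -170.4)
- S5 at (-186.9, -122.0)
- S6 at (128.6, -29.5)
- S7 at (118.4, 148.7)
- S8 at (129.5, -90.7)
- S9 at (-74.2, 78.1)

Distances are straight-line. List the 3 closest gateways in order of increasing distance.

Distances from (60.1, -77.9):
S3: √((-132.9)² + (-198.7)²) = √(17662.410 + 39481.690) = 239.0 m
S4: √((40.5)² + (-92.5)²) = √(1640.250 + 8556.250) = 101.0 m
S5: √((-247.0)² + (-44.1)²) = √(61009.000 + 1944.810) = 250.9 m
S6: √((68.5)² + (48.4)²) = √(4692.250 + 2342.560) = 83.9 m
S7: √((58.3)² + (226.6)²) = √(3398.890 + 51347.560) = 234.0 m
S8: √((69.4)² + (-12.8)²) = √(4816.360 + 163.840) = 70.6 m
S9: √((-134.3)² + (156.0)²) = √(18036.490 + 24336.000) = 205.8 m
Sorted: S8 (70.6 m) < S6 (83.9 m) < S4 (101.0 m) < S9 (205.8 m) < S7 (234.0 m) < …

S8, S6, S4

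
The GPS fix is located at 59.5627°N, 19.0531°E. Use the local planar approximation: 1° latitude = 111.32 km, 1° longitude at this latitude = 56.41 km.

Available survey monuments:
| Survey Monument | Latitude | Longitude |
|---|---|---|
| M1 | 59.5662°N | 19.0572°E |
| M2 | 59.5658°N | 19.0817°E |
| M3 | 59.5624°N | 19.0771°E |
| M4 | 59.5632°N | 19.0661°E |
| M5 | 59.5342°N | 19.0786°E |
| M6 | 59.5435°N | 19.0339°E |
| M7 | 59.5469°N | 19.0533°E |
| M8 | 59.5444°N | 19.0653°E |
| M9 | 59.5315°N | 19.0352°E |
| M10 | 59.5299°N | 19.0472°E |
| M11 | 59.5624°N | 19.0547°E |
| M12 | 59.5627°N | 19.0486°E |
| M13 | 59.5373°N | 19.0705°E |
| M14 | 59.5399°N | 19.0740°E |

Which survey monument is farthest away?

M10

Distances from 59.5627°N, 19.0531°E:
M1: √((0.0035·111.32)² + (0.0041·56.41)²) = √(0.151804 + 0.053491) = 0.4531 km
M2: √((0.0031·111.32)² + (0.0286·56.41)²) = √(0.119088 + 2.602821) = 1.6498 km
M3: √((-0.0003·111.32)² + (0.0240·56.41)²) = √(0.001115 + 1.832883) = 1.3543 km
M4: √((0.0005·111.32)² + (0.0130·56.41)²) = √(0.003098 + 0.537773) = 0.7354 km
M5: √((-0.0285·111.32)² + (0.0255·56.41)²) = √(10.065518 + 2.069153) = 3.4835 km
M6: √((-0.0192·111.32)² + (-0.0192·56.41)²) = √(4.568239 + 1.173045) = 2.3961 km
M7: √((-0.0158·111.32)² + (0.0002·56.41)²) = √(3.093574 + 0.000127) = 1.7589 km
M8: √((-0.0183·111.32)² + (0.0122·56.41)²) = √(4.150005 + 0.473622) = 2.1503 km
M9: √((-0.0312·111.32)² + (-0.0179·56.41)²) = √(12.063007 + 1.019573) = 3.6170 km
M10: √((-0.0328·111.32)² + (-0.0059·56.41)²) = √(13.331962 + 0.110768) = 3.6664 km
M11: √((-0.0003·111.32)² + (0.0016·56.41)²) = √(0.001115 + 0.008146) = 0.0962 km
M12: √((0.0000·111.32)² + (-0.0045·56.41)²) = √(0.000000 + 0.064437) = 0.2538 km
M13: √((-0.0254·111.32)² + (0.0174·56.41)²) = √(7.994915 + 0.963409) = 2.9930 km
M14: √((-0.0228·111.32)² + (0.0209·56.41)²) = √(6.441931 + 1.389968) = 2.7986 km
Maximum: M10 at 3.6664 km.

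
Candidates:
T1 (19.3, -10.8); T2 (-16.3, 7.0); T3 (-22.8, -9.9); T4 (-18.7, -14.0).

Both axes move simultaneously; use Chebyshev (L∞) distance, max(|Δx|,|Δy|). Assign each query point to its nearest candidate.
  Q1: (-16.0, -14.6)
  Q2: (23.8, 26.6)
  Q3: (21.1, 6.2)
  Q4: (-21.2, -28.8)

Q1→T4; Q2→T1; Q3→T1; Q4→T4

Q1 at (-16.0, -14.6):
  T1: 35.3000
  T2: 21.6000
  T3: 6.8000
  T4: 2.7000
  → nearest: T4 (2.7000)
Q2 at (23.8, 26.6):
  T1: 37.4000
  T2: 40.1000
  T3: 46.6000
  T4: 42.5000
  → nearest: T1 (37.4000)
Q3 at (21.1, 6.2):
  T1: 17.0000
  T2: 37.4000
  T3: 43.9000
  T4: 39.8000
  → nearest: T1 (17.0000)
Q4 at (-21.2, -28.8):
  T1: 40.5000
  T2: 35.8000
  T3: 18.9000
  T4: 14.8000
  → nearest: T4 (14.8000)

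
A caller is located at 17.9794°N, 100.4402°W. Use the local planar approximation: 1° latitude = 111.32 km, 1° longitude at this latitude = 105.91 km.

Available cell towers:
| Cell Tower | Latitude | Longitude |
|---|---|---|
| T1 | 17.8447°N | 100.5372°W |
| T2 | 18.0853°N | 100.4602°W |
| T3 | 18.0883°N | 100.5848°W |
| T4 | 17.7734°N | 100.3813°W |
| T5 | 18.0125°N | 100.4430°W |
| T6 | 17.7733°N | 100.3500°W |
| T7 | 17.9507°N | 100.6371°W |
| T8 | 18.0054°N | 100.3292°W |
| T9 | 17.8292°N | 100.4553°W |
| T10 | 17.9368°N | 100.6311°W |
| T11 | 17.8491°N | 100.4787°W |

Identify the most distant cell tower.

Distances from 17.9794°N, 100.4402°W:
T1: √((-0.1347·111.32)² + (-0.0970·105.91)²) = √(224.844147 + 105.540076) = 18.1765 km
T2: √((0.1059·111.32)² + (-0.0200·105.91)²) = √(138.975523 + 4.486771) = 11.9776 km
T3: √((0.1089·111.32)² + (-0.1446·105.91)²) = √(146.961019 + 234.536544) = 19.5320 km
T4: √((-0.2060·111.32)² + (0.0589·105.91)²) = √(525.872955 + 38.913879) = 23.7652 km
T5: √((0.0331·111.32)² + (-0.0028·105.91)²) = √(13.576955 + 0.087941) = 3.6966 km
T6: √((-0.2061·111.32)² + (0.0902·105.91)²) = √(526.383635 + 91.261376) = 24.8525 km
T7: √((-0.0287·111.32)² + (-0.1969·105.91)²) = √(10.207284 + 434.875928) = 21.0970 km
T8: √((0.0260·111.32)² + (0.1110·105.91)²) = √(8.377088 + 138.203771) = 12.1071 km
T9: √((-0.1502·111.32)² + (-0.0151·105.91)²) = √(279.567228 + 2.557572) = 16.7966 km
T10: √((-0.0426·111.32)² + (-0.1909·105.91)²) = √(22.488764 + 408.776380) = 20.7669 km
T11: √((-0.1303·111.32)² + (-0.0385·105.91)²) = √(210.394909 + 16.626292) = 15.0672 km
Maximum: T6 at 24.8525 km.

T6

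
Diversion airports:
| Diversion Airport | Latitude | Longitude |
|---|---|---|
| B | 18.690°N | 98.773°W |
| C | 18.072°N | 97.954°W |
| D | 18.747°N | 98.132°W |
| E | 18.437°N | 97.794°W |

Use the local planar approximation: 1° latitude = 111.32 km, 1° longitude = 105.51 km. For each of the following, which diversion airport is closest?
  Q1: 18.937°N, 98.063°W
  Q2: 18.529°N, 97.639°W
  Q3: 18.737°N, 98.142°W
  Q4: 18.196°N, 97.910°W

Q1→D; Q2→E; Q3→D; Q4→C

Q1 at 18.937°N, 98.063°W:
  B: √((-0.247·111.32)² + (-0.710·105.51)²) = √(756.03222 + 5611.82273) = 79.799 km
  C: √((-0.865·111.32)² + (0.109·105.51)²) = √(9272.11075 + 132.26357) = 96.976 km
  D: √((-0.190·111.32)² + (-0.069·105.51)²) = √(447.35634 + 53.00117) = 22.369 km
  E: √((-0.500·111.32)² + (0.269·105.51)²) = √(3098.03560 + 805.54871) = 62.479 km
  → nearest: D (22.369 km)
Q2 at 18.529°N, 97.639°W:
  B: √((0.161·111.32)² + (-1.134·105.51)²) = √(321.21672 + 14315.72526) = 120.983 km
  C: √((-0.457·111.32)² + (-0.315·105.51)²) = √(2588.08655 + 1104.60843) = 60.768 km
  D: √((0.218·111.32)² + (-0.493·105.51)²) = √(588.92418 + 2705.70899) = 57.399 km
  E: √((-0.092·111.32)² + (-0.155·105.51)²) = √(104.88709 + 267.45495) = 19.296 km
  → nearest: E (19.296 km)
Q3 at 18.737°N, 98.142°W:
  B: √((-0.047·111.32)² + (-0.631·105.51)²) = √(27.37424 + 4432.47163) = 66.782 km
  C: √((-0.665·111.32)² + (0.188·105.51)²) = √(5480.11517 + 393.46214) = 76.639 km
  D: √((0.010·111.32)² + (0.010·105.51)²) = √(1.23921 + 1.11324) = 1.534 km
  E: √((-0.300·111.32)² + (0.348·105.51)²) = √(1115.29282 + 1348.17334) = 49.633 km
  → nearest: D (1.534 km)
Q4 at 18.196°N, 97.910°W:
  B: √((0.494·111.32)² + (-0.863·105.51)²) = √(3024.12886 + 8291.03670) = 106.373 km
  C: √((-0.124·111.32)² + (-0.044·105.51)²) = √(190.54158 + 21.55225) = 14.563 km
  D: √((0.551·111.32)² + (-0.222·105.51)²) = √(3762.26682 + 548.64724) = 65.658 km
  E: √((0.241·111.32)² + (0.116·105.51)²) = √(719.74802 + 149.79704) = 29.488 km
  → nearest: C (14.563 km)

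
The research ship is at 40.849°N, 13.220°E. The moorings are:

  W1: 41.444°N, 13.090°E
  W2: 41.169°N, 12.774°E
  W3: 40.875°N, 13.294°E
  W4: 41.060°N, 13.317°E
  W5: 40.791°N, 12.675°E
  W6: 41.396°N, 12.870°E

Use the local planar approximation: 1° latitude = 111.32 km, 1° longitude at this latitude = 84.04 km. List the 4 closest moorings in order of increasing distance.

W3, W4, W5, W2

Distances from 40.849°N, 13.220°E:
W1: √((0.595·111.32)² + (-0.130·84.04)²) = √(4387.12821 + 119.36000) = 67.130 km
W2: √((0.320·111.32)² + (-0.446·84.04)²) = √(1268.95538 + 1404.88833) = 51.709 km
W3: √((0.026·111.32)² + (0.074·84.04)²) = √(8.37709 + 38.67546) = 6.859 km
W4: √((0.211·111.32)² + (0.097·84.04)²) = √(551.71057 + 66.45315) = 24.863 km
W5: √((-0.058·111.32)² + (-0.545·84.04)²) = √(41.68717 + 2097.80488) = 46.255 km
W6: √((0.547·111.32)² + (-0.350·84.04)²) = √(3707.84054 + 865.18340) = 67.624 km
Sorted: W3 (6.859 km) < W4 (24.863 km) < W5 (46.255 km) < W2 (51.709 km) < W1 (67.130 km) < W6 (67.624 km)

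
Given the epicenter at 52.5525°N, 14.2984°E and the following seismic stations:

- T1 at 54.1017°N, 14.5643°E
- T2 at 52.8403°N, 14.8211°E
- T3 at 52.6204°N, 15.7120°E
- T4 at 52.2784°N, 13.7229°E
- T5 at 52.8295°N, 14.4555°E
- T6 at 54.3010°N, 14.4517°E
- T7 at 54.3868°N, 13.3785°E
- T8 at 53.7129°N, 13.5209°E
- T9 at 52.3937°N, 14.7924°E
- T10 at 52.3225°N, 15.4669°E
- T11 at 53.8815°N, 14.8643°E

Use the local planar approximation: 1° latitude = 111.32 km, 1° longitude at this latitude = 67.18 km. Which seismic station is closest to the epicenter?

Distances from 52.5525°N, 14.2984°E:
T1: √((1.5492·111.32)² + (0.2659·67.18)²) = √(29741.397534 + 319.092557) = 173.3796 km
T2: √((0.2878·111.32)² + (0.5227·67.18)²) = √(1026.426780 + 1233.062242) = 47.5341 km
T3: √((0.0679·111.32)² + (1.4136·67.18)²) = √(57.132857 + 9018.474300) = 95.2660 km
T4: √((-0.2741·111.32)² + (-0.5755·67.18)²) = √(931.031696 + 1494.757203) = 49.2523 km
T5: √((0.2770·111.32)² + (0.1571·67.18)²) = √(950.836694 + 111.386452) = 32.5918 km
T6: √((1.7485·111.32)² + (0.1533·67.18)²) = √(37885.905235 + 106.063098) = 194.9153 km
T7: √((1.8343·111.32)² + (-0.9199·67.18)²) = √(41695.302351 + 3819.101816) = 213.3411 km
T8: √((1.1604·111.32)² + (-0.7775·67.18)²) = √(16686.368704 + 2728.228833) = 139.3363 km
T9: √((-0.1588·111.32)² + (0.4940·67.18)²) = √(312.498107 + 1101.371659) = 37.6015 km
T10: √((-0.2300·111.32)² + (1.1685·67.18)²) = √(655.544333 + 6162.223310) = 82.5698 km
T11: √((1.3290·111.32)² + (0.5659·67.18)²) = √(21887.509985 + 1445.304607) = 152.7508 km
Minimum: T5 at 32.5918 km.

T5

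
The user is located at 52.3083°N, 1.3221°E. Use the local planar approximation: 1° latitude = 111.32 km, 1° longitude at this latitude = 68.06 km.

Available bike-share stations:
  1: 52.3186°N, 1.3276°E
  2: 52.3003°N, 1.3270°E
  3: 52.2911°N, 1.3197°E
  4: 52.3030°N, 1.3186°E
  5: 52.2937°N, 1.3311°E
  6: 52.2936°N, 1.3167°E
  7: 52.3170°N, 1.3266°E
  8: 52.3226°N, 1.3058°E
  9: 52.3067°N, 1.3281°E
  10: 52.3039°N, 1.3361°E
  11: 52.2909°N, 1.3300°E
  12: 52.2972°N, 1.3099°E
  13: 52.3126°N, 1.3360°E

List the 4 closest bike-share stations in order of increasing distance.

Distances from 52.3083°N, 1.3221°E:
1: 1.2062 km
2: 0.9510 km
3: 1.9217 km
4: 0.6363 km
5: 1.7369 km
6: 1.6772 km
7: 1.0158 km
8: 1.9403 km
9: 0.4455 km
10: 1.0714 km
11: 2.0102 km
12: 1.4887 km
13: 1.0602 km
Sorted: 9 (0.4455 km) < 4 (0.6363 km) < 2 (0.9510 km) < 7 (1.0158 km) < 13 (1.0602 km) < 10 (1.0714 km) < …

9, 4, 2, 7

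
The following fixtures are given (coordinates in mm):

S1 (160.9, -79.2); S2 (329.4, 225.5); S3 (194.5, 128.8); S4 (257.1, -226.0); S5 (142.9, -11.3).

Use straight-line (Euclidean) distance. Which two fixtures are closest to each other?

S1 and S5

Pairwise distances:
S1–S2: 348.2 mm
S1–S3: 210.7 mm
S1–S4: 175.5 mm
S1–S5: 70.2 mm
S2–S3: 166.0 mm
S2–S4: 457.3 mm
S2–S5: 301.4 mm
S3–S4: 360.3 mm
S3–S5: 149.3 mm
S4–S5: 243.2 mm
Closest pair: S1–S5 at 70.2 mm.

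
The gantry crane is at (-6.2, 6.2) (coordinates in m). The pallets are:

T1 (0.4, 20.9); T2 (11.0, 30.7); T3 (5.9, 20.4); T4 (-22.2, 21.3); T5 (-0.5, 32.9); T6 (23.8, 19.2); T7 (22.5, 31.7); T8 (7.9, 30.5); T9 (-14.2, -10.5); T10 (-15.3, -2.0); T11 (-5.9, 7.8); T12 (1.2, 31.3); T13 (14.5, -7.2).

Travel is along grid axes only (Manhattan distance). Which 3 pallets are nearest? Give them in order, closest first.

T11, T10, T1

Distances from (-6.2, 6.2):
T1: |6.6| + |14.7| = 6.6 + 14.7 = 21.3 m
T2: |17.2| + |24.5| = 17.2 + 24.5 = 41.7 m
T3: |12.1| + |14.2| = 12.1 + 14.2 = 26.3 m
T4: |-16.0| + |15.1| = 16.0 + 15.1 = 31.1 m
T5: |5.7| + |26.7| = 5.7 + 26.7 = 32.4 m
T6: |30.0| + |13.0| = 30.0 + 13.0 = 43.0 m
T7: |28.7| + |25.5| = 28.7 + 25.5 = 54.2 m
T8: |14.1| + |24.3| = 14.1 + 24.3 = 38.4 m
T9: |-8.0| + |-16.7| = 8.0 + 16.7 = 24.7 m
T10: |-9.1| + |-8.2| = 9.1 + 8.2 = 17.3 m
T11: |0.3| + |1.6| = 0.3 + 1.6 = 1.9 m
T12: |7.4| + |25.1| = 7.4 + 25.1 = 32.5 m
T13: |20.7| + |-13.4| = 20.7 + 13.4 = 34.1 m
Sorted: T11 (1.9 m) < T10 (17.3 m) < T1 (21.3 m) < T9 (24.7 m) < T3 (26.3 m) < …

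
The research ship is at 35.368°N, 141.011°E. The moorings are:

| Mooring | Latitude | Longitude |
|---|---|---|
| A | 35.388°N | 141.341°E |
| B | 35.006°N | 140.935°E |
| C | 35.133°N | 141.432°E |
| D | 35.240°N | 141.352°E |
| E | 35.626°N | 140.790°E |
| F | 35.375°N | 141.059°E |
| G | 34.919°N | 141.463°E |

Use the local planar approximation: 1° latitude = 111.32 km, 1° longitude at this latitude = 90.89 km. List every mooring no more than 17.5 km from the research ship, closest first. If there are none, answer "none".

F

Distances from 35.368°N, 141.011°E:
A: 30.076 km
B: 40.886 km
C: 46.352 km
D: 34.112 km
E: 35.048 km
F: 4.432 km
G: 64.699 km
Threshold 17.5 km: F (4.432 km) is within range.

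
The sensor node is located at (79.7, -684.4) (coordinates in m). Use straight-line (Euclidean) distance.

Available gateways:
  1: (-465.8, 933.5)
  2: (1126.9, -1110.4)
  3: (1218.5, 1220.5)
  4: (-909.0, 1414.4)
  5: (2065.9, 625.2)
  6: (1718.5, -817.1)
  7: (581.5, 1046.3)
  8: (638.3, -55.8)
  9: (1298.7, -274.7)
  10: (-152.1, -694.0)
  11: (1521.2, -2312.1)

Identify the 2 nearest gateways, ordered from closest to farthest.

Distances from (79.7, -684.4):
1: 1707.4 m
2: 1130.5 m
3: 2219.3 m
4: 2320.0 m
5: 2379.1 m
6: 1644.2 m
7: 1802.0 m
8: 840.9 m
9: 1286.0 m
10: 232.0 m
11: 2174.2 m
Sorted: 10 (232.0 m) < 8 (840.9 m) < 2 (1130.5 m) < 9 (1286.0 m) < …

10, 8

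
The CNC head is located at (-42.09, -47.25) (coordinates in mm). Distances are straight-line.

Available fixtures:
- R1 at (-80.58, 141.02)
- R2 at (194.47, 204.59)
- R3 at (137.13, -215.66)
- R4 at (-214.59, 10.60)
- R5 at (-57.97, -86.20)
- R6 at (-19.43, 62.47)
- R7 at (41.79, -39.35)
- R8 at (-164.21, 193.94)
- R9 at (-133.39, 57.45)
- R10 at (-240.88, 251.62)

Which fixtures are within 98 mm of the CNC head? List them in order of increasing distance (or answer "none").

R5, R7

Distances from (-42.09, -47.25):
R1: √((-38.49)² + (188.27)²) = √(1481.4801 + 35445.5929) = 192.16 mm
R2: √((236.56)² + (251.84)²) = √(55960.6336 + 63423.3856) = 345.52 mm
R3: √((179.22)² + (-168.41)²) = √(32119.8084 + 28361.9281) = 245.93 mm
R4: √((-172.50)² + (57.85)²) = √(29756.2500 + 3346.6225) = 181.94 mm
R5: √((-15.88)² + (-38.95)²) = √(252.1744 + 1517.1025) = 42.06 mm
R6: √((22.66)² + (109.72)²) = √(513.4756 + 12038.4784) = 112.04 mm
R7: √((83.88)² + (7.90)²) = √(7035.8544 + 62.4100) = 84.25 mm
R8: √((-122.12)² + (241.19)²) = √(14913.2944 + 58172.6161) = 270.34 mm
R9: √((-91.30)² + (104.70)²) = √(8335.6900 + 10962.0900) = 138.92 mm
R10: √((-198.79)² + (298.87)²) = √(39517.4641 + 89323.2769) = 358.94 mm
Threshold 98 mm: R5 (42.06 mm), R7 (84.25 mm) are within range.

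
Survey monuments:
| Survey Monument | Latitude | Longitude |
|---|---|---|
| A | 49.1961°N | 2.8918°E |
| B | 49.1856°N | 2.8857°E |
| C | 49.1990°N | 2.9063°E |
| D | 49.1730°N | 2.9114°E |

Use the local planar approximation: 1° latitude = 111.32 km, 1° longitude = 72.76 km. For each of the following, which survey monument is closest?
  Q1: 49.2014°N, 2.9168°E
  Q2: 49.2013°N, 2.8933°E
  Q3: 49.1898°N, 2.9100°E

Q1→C; Q2→A; Q3→C

Q1 at 49.2014°N, 2.9168°E:
  A: 1.9123 km
  B: 2.8660 km
  C: 0.8093 km
  D: 3.1858 km
  → nearest: C (0.8093 km)
Q2 at 49.2013°N, 2.8933°E:
  A: 0.5891 km
  B: 1.8331 km
  C: 0.9799 km
  D: 3.4145 km
  → nearest: A (0.5891 km)
Q3 at 49.1898°N, 2.9100°E:
  A: 1.4985 km
  B: 1.8288 km
  C: 1.0589 km
  D: 1.8729 km
  → nearest: C (1.0589 km)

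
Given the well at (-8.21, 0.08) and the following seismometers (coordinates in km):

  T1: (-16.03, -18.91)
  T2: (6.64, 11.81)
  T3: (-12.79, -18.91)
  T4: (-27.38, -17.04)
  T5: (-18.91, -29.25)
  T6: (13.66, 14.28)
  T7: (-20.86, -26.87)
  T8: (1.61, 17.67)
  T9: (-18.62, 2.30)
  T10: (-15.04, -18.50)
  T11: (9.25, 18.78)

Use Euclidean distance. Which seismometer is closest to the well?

T9

Distances from (-8.21, 0.08):
T1: √((-7.82)² + (-18.99)²) = √(61.1524 + 360.6201) = 20.54 km
T2: √((14.85)² + (11.73)²) = √(220.5225 + 137.5929) = 18.92 km
T3: √((-4.58)² + (-18.99)²) = √(20.9764 + 360.6201) = 19.53 km
T4: √((-19.17)² + (-17.12)²) = √(367.4889 + 293.0944) = 25.70 km
T5: √((-10.70)² + (-29.33)²) = √(114.4900 + 860.2489) = 31.22 km
T6: √((21.87)² + (14.20)²) = √(478.2969 + 201.6400) = 26.08 km
T7: √((-12.65)² + (-26.95)²) = √(160.0225 + 726.3025) = 29.77 km
T8: √((9.82)² + (17.59)²) = √(96.4324 + 309.4081) = 20.15 km
T9: √((-10.41)² + (2.22)²) = √(108.3681 + 4.9284) = 10.64 km
T10: √((-6.83)² + (-18.58)²) = √(46.6489 + 345.2164) = 19.80 km
T11: √((17.46)² + (18.70)²) = √(304.8516 + 349.6900) = 25.58 km
Minimum: T9 at 10.64 km.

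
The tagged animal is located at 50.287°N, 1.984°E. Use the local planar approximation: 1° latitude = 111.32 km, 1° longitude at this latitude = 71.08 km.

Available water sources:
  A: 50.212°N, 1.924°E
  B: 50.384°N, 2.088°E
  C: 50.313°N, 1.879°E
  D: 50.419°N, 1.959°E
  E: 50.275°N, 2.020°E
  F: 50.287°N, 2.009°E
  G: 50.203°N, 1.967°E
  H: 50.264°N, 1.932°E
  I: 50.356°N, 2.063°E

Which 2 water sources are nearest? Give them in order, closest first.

Distances from 50.287°N, 1.984°E:
A: √((-0.075·111.32)² + (-0.060·71.08)²) = √(69.70580 + 18.18852) = 9.375 km
B: √((0.097·111.32)² + (0.104·71.08)²) = √(116.59767 + 54.64639) = 13.086 km
C: √((0.026·111.32)² + (-0.105·71.08)²) = √(8.37709 + 55.70234) = 8.005 km
D: √((0.132·111.32)² + (-0.025·71.08)²) = √(215.92069 + 3.15773) = 14.801 km
E: √((-0.012·111.32)² + (0.036·71.08)²) = √(1.78447 + 6.54787) = 2.887 km
F: √((0.000·111.32)² + (0.025·71.08)²) = √(0.00000 + 3.15773) = 1.777 km
G: √((-0.084·111.32)² + (-0.017·71.08)²) = √(87.43896 + 1.46013) = 9.429 km
H: √((-0.023·111.32)² + (-0.052·71.08)²) = √(6.55544 + 13.66160) = 4.496 km
I: √((0.069·111.32)² + (0.079·71.08)²) = √(58.99899 + 31.53182) = 9.515 km
Sorted: F (1.777 km) < E (2.887 km) < H (4.496 km) < C (8.005 km) < …

F, E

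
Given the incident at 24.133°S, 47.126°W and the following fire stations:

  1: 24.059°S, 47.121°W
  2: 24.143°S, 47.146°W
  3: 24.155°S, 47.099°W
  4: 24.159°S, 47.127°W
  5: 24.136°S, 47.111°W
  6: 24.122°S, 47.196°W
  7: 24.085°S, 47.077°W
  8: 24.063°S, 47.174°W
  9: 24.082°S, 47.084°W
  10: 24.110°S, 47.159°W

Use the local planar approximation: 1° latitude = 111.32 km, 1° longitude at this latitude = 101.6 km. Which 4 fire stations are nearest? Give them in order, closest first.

5, 2, 4, 3

Distances from 24.133°S, 47.126°W:
1: √((0.074·111.32)² + (0.005·101.6)²) = √(67.85937 + 0.25806) = 8.253 km
2: √((-0.010·111.32)² + (-0.020·101.6)²) = √(1.23921 + 4.12902) = 2.317 km
3: √((-0.022·111.32)² + (0.027·101.6)²) = √(5.99780 + 7.52515) = 3.677 km
4: √((-0.026·111.32)² + (-0.001·101.6)²) = √(8.37709 + 0.01032) = 2.896 km
5: √((-0.003·111.32)² + (0.015·101.6)²) = √(0.11153 + 2.32258) = 1.560 km
6: √((0.011·111.32)² + (-0.070·101.6)²) = √(1.49945 + 50.58054) = 7.217 km
7: √((0.048·111.32)² + (0.049·101.6)²) = √(28.55150 + 24.78447) = 7.303 km
8: √((0.070·111.32)² + (-0.048·101.6)²) = √(60.72150 + 23.78318) = 9.193 km
9: √((0.051·111.32)² + (0.042·101.6)²) = √(32.23196 + 18.20900) = 7.102 km
10: √((0.023·111.32)² + (-0.033·101.6)²) = √(6.55544 + 11.24127) = 4.219 km
Sorted: 5 (1.560 km) < 2 (2.317 km) < 4 (2.896 km) < 3 (3.677 km) < 10 (4.219 km) < 9 (7.102 km) < …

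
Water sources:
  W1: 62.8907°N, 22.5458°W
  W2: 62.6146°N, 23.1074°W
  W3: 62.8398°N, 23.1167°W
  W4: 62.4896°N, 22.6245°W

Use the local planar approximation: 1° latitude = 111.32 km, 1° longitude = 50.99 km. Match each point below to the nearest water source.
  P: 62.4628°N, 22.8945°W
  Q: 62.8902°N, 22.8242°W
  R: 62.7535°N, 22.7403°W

P→W4; Q→W1; R→W1

P at 62.4628°N, 22.8945°W:
  W1: 50.8441 km
  W2: 20.0849 km
  W3: 43.4701 km
  W4: 14.0868 km
  → nearest: W4 (14.0868 km)
Q at 62.8902°N, 22.8242°W:
  W1: 14.1957 km
  W2: 33.9083 km
  W3: 15.9349 km
  W4: 45.7426 km
  → nearest: W1 (14.1957 km)
R at 62.7535°N, 22.7403°W:
  W1: 18.2106 km
  W2: 24.2789 km
  W3: 21.4628 km
  W4: 29.9649 km
  → nearest: W1 (18.2106 km)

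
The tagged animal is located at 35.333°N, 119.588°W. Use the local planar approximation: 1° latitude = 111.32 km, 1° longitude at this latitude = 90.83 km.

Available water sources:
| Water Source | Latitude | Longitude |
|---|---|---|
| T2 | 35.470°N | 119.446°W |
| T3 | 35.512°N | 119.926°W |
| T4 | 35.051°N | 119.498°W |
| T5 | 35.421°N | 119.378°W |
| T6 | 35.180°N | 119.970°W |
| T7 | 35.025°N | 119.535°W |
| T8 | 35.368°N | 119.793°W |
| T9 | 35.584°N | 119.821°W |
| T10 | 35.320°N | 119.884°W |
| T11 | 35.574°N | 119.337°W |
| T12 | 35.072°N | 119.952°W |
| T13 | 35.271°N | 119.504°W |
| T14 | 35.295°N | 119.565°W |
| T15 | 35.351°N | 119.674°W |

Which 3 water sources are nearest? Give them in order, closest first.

T14, T15, T13

Distances from 35.333°N, 119.588°W:
T2: 19.974 km
T3: 36.600 km
T4: 32.439 km
T5: 21.443 km
T6: 38.652 km
T7: 34.623 km
T8: 19.023 km
T9: 35.051 km
T10: 26.925 km
T11: 35.207 km
T12: 44.014 km
T13: 10.288 km
T14: 4.718 km
T15: 8.064 km
Sorted: T14 (4.718 km) < T15 (8.064 km) < T13 (10.288 km) < T8 (19.023 km) < T2 (19.974 km) < …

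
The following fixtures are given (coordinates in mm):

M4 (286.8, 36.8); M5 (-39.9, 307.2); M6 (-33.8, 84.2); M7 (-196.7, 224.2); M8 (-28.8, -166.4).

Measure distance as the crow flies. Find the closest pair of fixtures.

M5 and M7

Pairwise distances:
M4–M5: 424.1 mm
M4–M6: 324.1 mm
M4–M7: 518.5 mm
M4–M8: 375.4 mm
M5–M6: 223.1 mm
M5–M7: 177.4 mm
M5–M8: 473.7 mm
M6–M7: 214.8 mm
M6–M8: 250.6 mm
M7–M8: 425.2 mm
Closest pair: M5–M7 at 177.4 mm.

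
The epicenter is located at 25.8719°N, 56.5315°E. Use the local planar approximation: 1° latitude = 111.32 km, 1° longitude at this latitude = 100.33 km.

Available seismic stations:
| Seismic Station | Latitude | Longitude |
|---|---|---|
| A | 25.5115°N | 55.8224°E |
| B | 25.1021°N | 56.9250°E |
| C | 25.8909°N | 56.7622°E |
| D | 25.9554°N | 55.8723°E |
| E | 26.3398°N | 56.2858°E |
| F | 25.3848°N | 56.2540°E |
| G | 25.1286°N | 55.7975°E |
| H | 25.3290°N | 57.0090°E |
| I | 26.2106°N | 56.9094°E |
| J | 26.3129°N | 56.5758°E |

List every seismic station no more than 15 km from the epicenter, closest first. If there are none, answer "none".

Distances from 25.8719°N, 56.5315°E:
A: 81.6766 km
B: 94.3512 km
C: 23.2426 km
D: 66.7875 km
E: 57.6255 km
F: 60.9540 km
G: 110.7690 km
H: 77.1207 km
I: 53.4708 km
J: 49.2929 km
Threshold 15 km: none within range.

none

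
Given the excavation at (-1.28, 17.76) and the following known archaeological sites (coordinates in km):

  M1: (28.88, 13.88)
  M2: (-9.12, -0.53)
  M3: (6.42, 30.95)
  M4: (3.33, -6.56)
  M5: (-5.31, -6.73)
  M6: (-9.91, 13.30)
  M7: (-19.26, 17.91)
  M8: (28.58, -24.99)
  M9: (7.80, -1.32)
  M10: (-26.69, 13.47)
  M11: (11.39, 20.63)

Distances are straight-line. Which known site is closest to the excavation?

Distances from (-1.28, 17.76):
M1: √((30.16)² + (-3.88)²) = √(909.6256 + 15.0544) = 30.41 km
M2: √((-7.84)² + (-18.29)²) = √(61.4656 + 334.5241) = 19.90 km
M3: √((7.70)² + (13.19)²) = √(59.2900 + 173.9761) = 15.27 km
M4: √((4.61)² + (-24.32)²) = √(21.2521 + 591.4624) = 24.75 km
M5: √((-4.03)² + (-24.49)²) = √(16.2409 + 599.7601) = 24.82 km
M6: √((-8.63)² + (-4.46)²) = √(74.4769 + 19.8916) = 9.71 km
M7: √((-17.98)² + (0.15)²) = √(323.2804 + 0.0225) = 17.98 km
M8: √((29.86)² + (-42.75)²) = √(891.6196 + 1827.5625) = 52.15 km
M9: √((9.08)² + (-19.08)²) = √(82.4464 + 364.0464) = 21.13 km
M10: √((-25.41)² + (-4.29)²) = √(645.6681 + 18.4041) = 25.77 km
M11: √((12.67)² + (2.87)²) = √(160.5289 + 8.2369) = 12.99 km
Minimum: M6 at 9.71 km.

M6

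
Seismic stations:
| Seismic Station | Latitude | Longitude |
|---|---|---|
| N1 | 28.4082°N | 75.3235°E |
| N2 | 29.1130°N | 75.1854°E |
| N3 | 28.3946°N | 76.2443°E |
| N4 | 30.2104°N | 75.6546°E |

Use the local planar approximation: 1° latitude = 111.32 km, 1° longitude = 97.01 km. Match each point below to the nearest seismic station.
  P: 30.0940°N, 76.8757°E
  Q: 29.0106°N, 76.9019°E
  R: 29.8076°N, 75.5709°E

P→N4; Q→N3; R→N4

P at 30.0940°N, 76.8757°E:
  N1: 240.6065 km
  N2: 197.0123 km
  N3: 198.8463 km
  N4: 119.1655 km
  → nearest: N4 (119.1655 km)
Q at 29.0106°N, 76.9019°E:
  N1: 167.1611 km
  N2: 166.9074 km
  N3: 93.6585 km
  N4: 180.2217 km
  → nearest: N3 (93.6585 km)
R at 29.8076°N, 75.5709°E:
  N1: 157.6192 km
  N2: 85.8917 km
  N3: 170.3212 km
  N4: 45.5689 km
  → nearest: N4 (45.5689 km)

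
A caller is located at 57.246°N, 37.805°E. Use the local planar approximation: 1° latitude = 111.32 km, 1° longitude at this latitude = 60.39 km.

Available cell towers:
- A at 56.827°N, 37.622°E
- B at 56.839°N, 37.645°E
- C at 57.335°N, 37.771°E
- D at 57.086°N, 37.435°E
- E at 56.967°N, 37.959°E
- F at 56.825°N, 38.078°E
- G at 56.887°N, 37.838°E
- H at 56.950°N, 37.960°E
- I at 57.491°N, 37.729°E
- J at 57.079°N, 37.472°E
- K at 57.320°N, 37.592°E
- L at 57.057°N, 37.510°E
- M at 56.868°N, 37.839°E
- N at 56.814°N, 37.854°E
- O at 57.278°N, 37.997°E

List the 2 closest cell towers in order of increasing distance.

C, O

Distances from 57.246°N, 37.805°E:
A: 47.934 km
B: 46.326 km
C: 10.118 km
D: 28.575 km
E: 32.421 km
F: 49.681 km
G: 40.014 km
H: 34.254 km
I: 27.657 km
J: 27.386 km
K: 15.275 km
L: 27.569 km
M: 42.129 km
N: 48.181 km
O: 12.130 km
Sorted: C (10.118 km) < O (12.130 km) < K (15.275 km) < J (27.386 km) < …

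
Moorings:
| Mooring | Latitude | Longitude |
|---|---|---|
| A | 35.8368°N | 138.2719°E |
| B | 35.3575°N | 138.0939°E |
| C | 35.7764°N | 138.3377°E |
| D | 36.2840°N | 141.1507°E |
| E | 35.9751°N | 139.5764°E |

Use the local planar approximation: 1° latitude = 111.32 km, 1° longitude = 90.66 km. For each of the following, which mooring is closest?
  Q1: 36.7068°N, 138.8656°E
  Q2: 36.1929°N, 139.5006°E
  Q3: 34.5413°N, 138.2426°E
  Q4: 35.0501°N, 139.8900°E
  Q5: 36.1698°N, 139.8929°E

Q1→E; Q2→E; Q3→B; Q4→E; Q5→E

Q1 at 36.7068°N, 138.8656°E:
  A: 110.8004 km
  B: 165.6985 km
  C: 114.0952 km
  D: 212.4464 km
  E: 103.8616 km
  → nearest: E (103.8616 km)
Q2 at 36.1929°N, 139.5006°E:
  A: 118.2371 km
  B: 157.8374 km
  C: 115.1732 km
  D: 149.9414 km
  E: 25.2006 km
  → nearest: E (25.2006 km)
Q3 at 34.5413°N, 138.2426°E:
  A: 144.2395 km
  B: 91.8541 km
  C: 137.7614 km
  D: 327.3308 km
  E: 200.2442 km
  → nearest: B (91.8541 km)
Q4 at 35.0501°N, 139.8900°E:
  A: 170.8492 km
  B: 166.3912 km
  C: 162.3033 km
  D: 178.6911 km
  E: 106.8239 km
  → nearest: E (106.8239 km)
Q5 at 36.1698°N, 139.8929°E:
  A: 151.5630 km
  B: 186.4872 km
  C: 147.6390 km
  D: 114.7386 km
  E: 35.9597 km
  → nearest: E (35.9597 km)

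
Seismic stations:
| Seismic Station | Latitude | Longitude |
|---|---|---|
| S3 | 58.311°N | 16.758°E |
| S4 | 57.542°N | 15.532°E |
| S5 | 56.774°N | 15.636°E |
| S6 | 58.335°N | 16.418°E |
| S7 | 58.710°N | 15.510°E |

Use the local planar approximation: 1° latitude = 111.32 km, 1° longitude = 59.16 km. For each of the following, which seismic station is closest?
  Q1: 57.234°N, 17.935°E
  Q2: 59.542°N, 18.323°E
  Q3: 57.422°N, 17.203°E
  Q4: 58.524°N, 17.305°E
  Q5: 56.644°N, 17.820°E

Q1→S3; Q2→S3; Q3→S4; Q4→S3; Q5→S5

Q1 at 57.234°N, 17.935°E:
  S3: √((1.077·111.32)² + (-1.177·59.16)²) = √(14374.00534 + 4848.52072) = 138.645 km
  S4: √((0.308·111.32)² + (-2.403·59.16)²) = √(1175.56820 + 20209.88640) = 146.238 km
  S5: √((-0.460·111.32)² + (-2.299·59.16)²) = √(2622.17733 + 18498.40456) = 145.329 km
  S6: √((1.101·111.32)² + (-1.517·59.16)²) = √(15021.76741 + 8054.29426) = 151.908 km
  S7: √((1.476·111.32)² + (-2.425·59.16)²) = √(26997.22402 + 20581.63237) = 218.126 km
  → nearest: S3 (138.645 km)
Q2 at 59.542°N, 18.323°E:
  S3: √((-1.231·111.32)² + (-1.565·59.16)²) = √(18778.56930 + 8572.05629) = 165.380 km
  S4: √((-2.000·111.32)² + (-2.791·59.16)²) = √(49568.56960 + 27263.14815) = 277.185 km
  S5: √((-2.768·111.32)² + (-2.687·59.16)²) = √(94946.41405 + 25269.20993) = 346.721 km
  S6: √((-1.207·111.32)² + (-1.905·59.16)²) = √(18053.48026 + 12701.24492) = 175.370 km
  S7: √((-0.832·111.32)² + (-2.813·59.16)²) = √(8578.13838 + 27694.64452) = 190.454 km
  → nearest: S3 (165.380 km)
Q3 at 57.422°N, 17.203°E:
  S3: √((0.889·111.32)² + (-0.445·59.16)²) = √(9793.77037 + 693.06881) = 102.405 km
  S4: √((0.120·111.32)² + (-1.671·59.16)²) = √(178.44685 + 9772.57991) = 99.755 km
  S5: √((-0.648·111.32)² + (-1.567·59.16)²) = √(5203.51016 + 8593.97970) = 117.463 km
  S6: √((0.913·111.32)² + (-0.785·59.16)²) = √(10329.70575 + 2156.72933) = 111.743 km
  S7: √((1.288·111.32)² + (-1.693·59.16)²) = √(20557.87028 + 10031.60093) = 174.898 km
  → nearest: S4 (99.755 km)
Q4 at 58.524°N, 17.305°E:
  S3: √((-0.213·111.32)² + (-0.547·59.16)²) = √(562.21911 + 1047.20325) = 40.118 km
  S4: √((-0.982·111.32)² + (-1.773·59.16)²) = √(11950.04033 + 11002.05475) = 151.499 km
  S5: √((-1.750·111.32)² + (-1.669·59.16)²) = √(37950.93610 + 9749.20054) = 218.404 km
  S6: √((-0.189·111.32)² + (-0.887·59.16)²) = √(442.65972 + 2753.61723) = 56.536 km
  S7: √((0.186·111.32)² + (-1.795·59.16)²) = √(428.71856 + 11276.78334) = 108.192 km
  → nearest: S3 (40.118 km)
Q5 at 56.644°N, 17.820°E:
  S3: √((1.667·111.32)² + (-1.062·59.16)²) = √(34436.38820 + 3947.34753) = 195.918 km
  S4: √((0.898·111.32)² + (-2.288·59.16)²) = √(9993.07320 + 18321.80982) = 168.270 km
  S5: √((0.130·111.32)² + (-2.184·59.16)²) = √(209.42721 + 16694.04573) = 130.013 km
  S6: √((1.691·111.32)² + (-1.402·59.16)²) = √(35435.09574 + 6879.42845) = 205.705 km
  S7: √((2.066·111.32)² + (-2.310·59.16)²) = √(52894.07537 + 18675.84627) = 267.526 km
  → nearest: S5 (130.013 km)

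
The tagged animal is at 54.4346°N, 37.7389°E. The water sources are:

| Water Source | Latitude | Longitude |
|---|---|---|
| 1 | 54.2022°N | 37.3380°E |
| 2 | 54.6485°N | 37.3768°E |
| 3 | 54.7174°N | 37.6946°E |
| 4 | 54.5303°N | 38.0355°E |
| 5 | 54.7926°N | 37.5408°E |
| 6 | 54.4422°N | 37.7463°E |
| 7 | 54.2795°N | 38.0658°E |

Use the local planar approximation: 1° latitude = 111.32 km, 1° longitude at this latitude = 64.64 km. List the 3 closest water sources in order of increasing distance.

Distances from 54.4346°N, 37.7389°E:
1: 36.6175 km
2: 33.3890 km
3: 31.6113 km
4: 21.9333 km
5: 41.8593 km
6: 0.9719 km
7: 27.2877 km
Sorted: 6 (0.9719 km) < 4 (21.9333 km) < 7 (27.2877 km) < 3 (31.6113 km) < 2 (33.3890 km) < …

6, 4, 7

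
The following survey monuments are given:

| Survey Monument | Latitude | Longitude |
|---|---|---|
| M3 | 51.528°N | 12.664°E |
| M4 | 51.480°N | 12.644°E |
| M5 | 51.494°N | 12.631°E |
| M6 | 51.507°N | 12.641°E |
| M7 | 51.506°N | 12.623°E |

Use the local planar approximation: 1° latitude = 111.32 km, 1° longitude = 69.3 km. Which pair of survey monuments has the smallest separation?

M6 and M7

Pairwise distances:
M6–M7: 1.252 km
M5–M7: 1.446 km
M5–M6: 1.605 km
M4–M5: 1.800 km
M3–M6: 2.829 km
M4–M6: 3.013 km
M4–M7: 3.240 km
M3–M7: 3.751 km
M3–M5: 4.422 km
M3–M4: 5.520 km
Closest pair: M6–M7 at 1.252 km.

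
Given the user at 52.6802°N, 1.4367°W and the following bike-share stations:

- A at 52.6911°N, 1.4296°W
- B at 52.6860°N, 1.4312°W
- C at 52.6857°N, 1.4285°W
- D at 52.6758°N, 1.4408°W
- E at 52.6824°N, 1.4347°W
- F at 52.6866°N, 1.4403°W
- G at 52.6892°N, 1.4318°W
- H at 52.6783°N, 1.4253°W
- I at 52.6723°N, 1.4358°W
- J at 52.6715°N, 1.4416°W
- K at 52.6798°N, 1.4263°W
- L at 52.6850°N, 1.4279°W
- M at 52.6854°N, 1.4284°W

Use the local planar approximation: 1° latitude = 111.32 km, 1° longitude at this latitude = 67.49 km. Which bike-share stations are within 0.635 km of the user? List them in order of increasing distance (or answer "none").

Distances from 52.6802°N, 1.4367°W:
A: 1.3046 km
B: 0.7448 km
C: 0.8253 km
D: 0.5626 km
E: 0.2796 km
F: 0.7527 km
G: 1.0550 km
H: 0.7979 km
I: 0.8815 km
J: 1.0234 km
K: 0.7033 km
L: 0.7989 km
M: 0.8055 km
Threshold 0.635 km: E (0.2796 km), D (0.5626 km) are within range.

E, D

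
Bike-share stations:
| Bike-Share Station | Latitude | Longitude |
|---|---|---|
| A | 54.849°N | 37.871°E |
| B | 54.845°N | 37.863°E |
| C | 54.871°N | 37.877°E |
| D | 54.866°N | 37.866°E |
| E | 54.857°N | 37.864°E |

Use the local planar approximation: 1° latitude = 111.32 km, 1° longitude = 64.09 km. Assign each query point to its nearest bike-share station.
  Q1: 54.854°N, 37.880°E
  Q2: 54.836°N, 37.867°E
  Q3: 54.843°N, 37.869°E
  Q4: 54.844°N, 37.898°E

Q1 at 54.854°N, 37.880°E:
  A: √((-0.005·111.32)² + (-0.009·64.09)²) = √(0.30980 + 0.33271) = 0.802 km
  B: √((-0.009·111.32)² + (-0.017·64.09)²) = √(1.00376 + 1.18708) = 1.480 km
  C: √((0.017·111.32)² + (-0.003·64.09)²) = √(3.58133 + 0.03697) = 1.902 km
  D: √((0.012·111.32)² + (-0.014·64.09)²) = √(1.78447 + 0.80508) = 1.609 km
  E: √((0.003·111.32)² + (-0.016·64.09)²) = √(0.11153 + 1.05153) = 1.078 km
  → nearest: A (0.802 km)
Q2 at 54.836°N, 37.867°E:
  A: √((0.013·111.32)² + (0.004·64.09)²) = √(2.09427 + 0.06572) = 1.470 km
  B: √((0.009·111.32)² + (-0.004·64.09)²) = √(1.00376 + 0.06572) = 1.034 km
  C: √((0.035·111.32)² + (0.010·64.09)²) = √(15.18037 + 0.41075) = 3.949 km
  D: √((0.030·111.32)² + (-0.001·64.09)²) = √(11.15293 + 0.00411) = 3.340 km
  E: √((0.021·111.32)² + (-0.003·64.09)²) = √(5.46493 + 0.03697) = 2.346 km
  → nearest: B (1.034 km)
Q3 at 54.843°N, 37.869°E:
  A: √((0.006·111.32)² + (0.002·64.09)²) = √(0.44612 + 0.01643) = 0.680 km
  B: √((0.002·111.32)² + (-0.006·64.09)²) = √(0.04957 + 0.14787) = 0.444 km
  C: √((0.028·111.32)² + (0.008·64.09)²) = √(9.71544 + 0.26288) = 3.159 km
  D: √((0.023·111.32)² + (-0.003·64.09)²) = √(6.55544 + 0.03697) = 2.568 km
  E: √((0.014·111.32)² + (-0.005·64.09)²) = √(2.42886 + 0.10269) = 1.591 km
  → nearest: B (0.444 km)
Q4 at 54.844°N, 37.898°E:
  A: √((0.005·111.32)² + (-0.027·64.09)²) = √(0.30980 + 2.99439) = 1.818 km
  B: √((0.001·111.32)² + (-0.035·64.09)²) = √(0.01239 + 5.03172) = 2.246 km
  C: √((0.027·111.32)² + (-0.021·64.09)²) = √(9.03387 + 1.81142) = 3.293 km
  D: √((0.022·111.32)² + (-0.032·64.09)²) = √(5.99780 + 4.20611) = 3.194 km
  E: √((0.013·111.32)² + (-0.034·64.09)²) = √(2.09427 + 4.74830) = 2.616 km
  → nearest: A (1.818 km)

Q1→A; Q2→B; Q3→B; Q4→A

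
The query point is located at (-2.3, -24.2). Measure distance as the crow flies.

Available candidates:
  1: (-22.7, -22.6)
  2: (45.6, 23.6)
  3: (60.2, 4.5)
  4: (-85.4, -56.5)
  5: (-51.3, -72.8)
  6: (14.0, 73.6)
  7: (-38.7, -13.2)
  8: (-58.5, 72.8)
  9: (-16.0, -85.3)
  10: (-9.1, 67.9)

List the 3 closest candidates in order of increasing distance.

1, 7, 9

Distances from (-2.3, -24.2):
1: √((-20.4)² + (1.6)²) = √(416.160 + 2.560) = 20.5
2: √((47.9)² + (47.8)²) = √(2294.410 + 2284.840) = 67.7
3: √((62.5)² + (28.7)²) = √(3906.250 + 823.690) = 68.8
4: √((-83.1)² + (-32.3)²) = √(6905.610 + 1043.290) = 89.2
5: √((-49.0)² + (-48.6)²) = √(2401.000 + 2361.960) = 69.0
6: √((16.3)² + (97.8)²) = √(265.690 + 9564.840) = 99.1
7: √((-36.4)² + (11.0)²) = √(1324.960 + 121.000) = 38.0
8: √((-56.2)² + (97.0)²) = √(3158.440 + 9409.000) = 112.1
9: √((-13.7)² + (-61.1)²) = √(187.690 + 3733.210) = 62.6
10: √((-6.8)² + (92.1)²) = √(46.240 + 8482.410) = 92.4
Sorted: 1 (20.5) < 7 (38.0) < 9 (62.6) < 2 (67.7) < 3 (68.8) < …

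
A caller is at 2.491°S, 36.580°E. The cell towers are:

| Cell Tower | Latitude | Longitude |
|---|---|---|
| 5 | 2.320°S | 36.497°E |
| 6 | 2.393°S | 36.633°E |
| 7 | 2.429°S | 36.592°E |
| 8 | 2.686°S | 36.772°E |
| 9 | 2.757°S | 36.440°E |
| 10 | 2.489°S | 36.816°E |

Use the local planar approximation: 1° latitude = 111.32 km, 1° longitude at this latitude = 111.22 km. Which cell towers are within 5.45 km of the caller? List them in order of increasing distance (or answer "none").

none

Distances from 2.491°S, 36.580°E:
5: 21.156 km
6: 12.400 km
7: 7.030 km
8: 30.450 km
9: 33.455 km
10: 26.249 km
Threshold 5.45 km: none within range.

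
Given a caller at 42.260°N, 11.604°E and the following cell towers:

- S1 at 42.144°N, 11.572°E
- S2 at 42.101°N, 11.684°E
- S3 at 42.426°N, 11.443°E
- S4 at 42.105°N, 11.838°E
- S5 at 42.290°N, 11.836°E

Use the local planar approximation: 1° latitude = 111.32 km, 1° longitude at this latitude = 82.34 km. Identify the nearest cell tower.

S1

Distances from 42.260°N, 11.604°E:
S1: 13.179 km
S2: 18.886 km
S3: 22.742 km
S4: 25.864 km
S5: 19.393 km
Minimum: S1 at 13.179 km.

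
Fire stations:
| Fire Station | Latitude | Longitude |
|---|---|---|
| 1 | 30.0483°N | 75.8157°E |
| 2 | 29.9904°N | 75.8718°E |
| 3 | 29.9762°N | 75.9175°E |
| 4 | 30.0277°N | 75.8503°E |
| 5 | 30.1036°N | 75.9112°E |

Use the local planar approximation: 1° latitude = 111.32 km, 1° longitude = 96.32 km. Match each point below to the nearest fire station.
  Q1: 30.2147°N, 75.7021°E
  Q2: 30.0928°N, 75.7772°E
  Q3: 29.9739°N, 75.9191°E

Q1 at 30.2147°N, 75.7021°E:
  1: √((-0.1664·111.32)² + (0.1136·96.32)²) = √(343.125535 + 119.726314) = 21.5140 km
  2: √((-0.2243·111.32)² + (0.1697·96.32)²) = √(623.454756 + 267.175501) = 29.8434 km
  3: √((-0.2385·111.32)² + (0.2154·96.32)²) = √(704.892942 + 430.451619) = 33.6949 km
  4: √((-0.1870·111.32)² + (0.1482·96.32)²) = √(433.340828 + 203.764890) = 25.2410 km
  5: √((-0.1111·111.32)² + (0.2091·96.32)²) = √(152.958816 + 405.640224) = 23.6347 km
  → nearest: 1 (21.5140 km)
Q2 at 30.0928°N, 75.7772°E:
  1: √((-0.0445·111.32)² + (0.0385·96.32)²) = √(24.539540 + 13.751637) = 6.1880 km
  2: √((-0.1024·111.32)² + (0.0946·96.32)²) = √(129.941031 + 83.026211) = 14.5934 km
  3: √((-0.1166·111.32)² + (0.1403·96.32)²) = √(168.478116 + 182.619980) = 18.7376 km
  4: √((-0.0651·111.32)² + (0.0731·96.32)²) = √(52.518023 + 49.575568) = 10.1041 km
  5: √((0.0108·111.32)² + (0.1340·96.32)²) = √(1.445419 + 166.587551) = 12.9628 km
  → nearest: 1 (6.1880 km)
Q3 at 29.9739°N, 75.9191°E:
  1: √((0.0744·111.32)² + (-0.1034·96.32)²) = √(68.594969 + 99.191401) = 12.9532 km
  2: √((0.0165·111.32)² + (-0.0473·96.32)²) = √(3.373761 + 20.756553) = 4.9123 km
  3: √((0.0023·111.32)² + (-0.0016·96.32)²) = √(0.065554 + 0.023751) = 0.2988 km
  4: √((0.0538·111.32)² + (-0.0688·96.32)²) = √(35.868313 + 43.914690) = 8.9321 km
  5: √((0.1297·111.32)² + (-0.0079·96.32)²) = √(208.461735 + 0.579011) = 14.4582 km
  → nearest: 3 (0.2988 km)

Q1→1; Q2→1; Q3→3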